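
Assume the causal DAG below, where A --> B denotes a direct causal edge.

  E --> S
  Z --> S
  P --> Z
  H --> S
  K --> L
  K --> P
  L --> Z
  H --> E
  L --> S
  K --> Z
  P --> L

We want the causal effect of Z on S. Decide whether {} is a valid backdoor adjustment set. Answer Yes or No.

No

Backdoor paths from Z to S (paths whose first edge points into Z):
  P1: Z <- K -> P -> L -> S
  P2: Z <- K -> L -> S
  P3: Z <- P <- K -> L -> S
  P4: Z <- P -> L -> S
  P5: Z <- L -> S
Condition 1 (no descendant of Z in the set): holds — descendants of Z are {S}; none are in {}.
Condition 2 (every backdoor path blocked by {}):
  P1: open — no interior node is in the conditioning set.
  P2: open — no interior node is in the conditioning set.
  P3: open — no interior node is in the conditioning set.
  P4: open — no interior node is in the conditioning set.
  P5: open — no interior node is in the conditioning set.
{} does not satisfy the backdoor criterion.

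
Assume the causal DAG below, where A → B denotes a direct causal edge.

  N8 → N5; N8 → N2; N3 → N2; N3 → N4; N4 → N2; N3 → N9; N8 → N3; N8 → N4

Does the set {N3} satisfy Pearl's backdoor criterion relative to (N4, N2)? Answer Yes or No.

No

Backdoor paths from N4 to N2 (paths whose first edge points into N4):
  P1: N4 <- N8 -> N3 -> N2
  P2: N4 <- N8 -> N2
  P3: N4 <- N3 <- N8 -> N2
  P4: N4 <- N3 -> N2
Condition 1 (no descendant of N4 in the set): holds — descendants of N4 are {N2}; none are in {N3}.
Condition 2 (every backdoor path blocked by {N3}):
  P1: blocked at chain node N3 ∈ conditioning set.
  P2: open — no interior node is in the conditioning set.
  P3: blocked at chain node N3 ∈ conditioning set.
  P4: blocked at fork node N3 ∈ conditioning set.
{N3} does not satisfy the backdoor criterion.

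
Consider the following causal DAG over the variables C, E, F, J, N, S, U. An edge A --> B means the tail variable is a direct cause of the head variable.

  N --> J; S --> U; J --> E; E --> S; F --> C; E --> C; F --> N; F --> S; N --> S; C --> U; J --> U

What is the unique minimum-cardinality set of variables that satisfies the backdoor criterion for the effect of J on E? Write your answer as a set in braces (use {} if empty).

Variables eligible for adjustment (non-descendants of J, excluding J and E): {F, N}.
Backdoor paths from J to E:
  P1: J <- N <- F -> C <- E
  P2: J <- N <- F -> C -> U <- S <- E
  P3: J <- N <- F -> S <- E
  P4: J <- N <- F -> S -> U <- C <- E
  P5: J <- N -> S <- F -> C <- E
  P6: J <- N -> S <- E
  P7: J <- N -> S -> U <- C <- E
Each backdoor path contains an unconditioned collider, so every path is already blocked with the empty conditioning set:
  P1: blocked at collider C (neither it nor any descendant is in the conditioning set).
  P2: blocked at collider U (neither it nor any descendant is in the conditioning set).
  P3: blocked at collider S (neither it nor any descendant is in the conditioning set).
  P4: blocked at collider U (neither it nor any descendant is in the conditioning set).
  P5: blocked at collider S (neither it nor any descendant is in the conditioning set).
  P6: blocked at collider S (neither it nor any descendant is in the conditioning set).
  P7: blocked at collider U (neither it nor any descendant is in the conditioning set).
The empty set is therefore the unique smallest valid set.

{}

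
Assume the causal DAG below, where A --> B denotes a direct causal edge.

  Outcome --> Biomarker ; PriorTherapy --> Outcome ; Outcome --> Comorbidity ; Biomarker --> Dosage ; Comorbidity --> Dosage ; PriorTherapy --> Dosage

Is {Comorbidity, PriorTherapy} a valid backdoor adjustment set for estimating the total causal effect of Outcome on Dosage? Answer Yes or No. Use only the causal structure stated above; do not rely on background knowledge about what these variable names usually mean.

No

Backdoor paths from Outcome to Dosage (paths whose first edge points into Outcome):
  P1: Outcome <- PriorTherapy -> Dosage
Condition 1 (no descendant of Outcome in the set): FAILS — Comorbidity is a descendant of Outcome.
Condition 2 (every backdoor path blocked by {Comorbidity, PriorTherapy}):
  P1: blocked at fork node PriorTherapy ∈ conditioning set.
{Comorbidity, PriorTherapy} does not satisfy the backdoor criterion.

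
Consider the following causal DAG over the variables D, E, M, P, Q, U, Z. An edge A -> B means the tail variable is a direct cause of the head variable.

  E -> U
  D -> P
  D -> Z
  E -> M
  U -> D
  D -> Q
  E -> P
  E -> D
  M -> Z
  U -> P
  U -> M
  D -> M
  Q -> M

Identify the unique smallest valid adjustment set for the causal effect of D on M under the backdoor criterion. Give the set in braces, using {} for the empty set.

Variables eligible for adjustment (non-descendants of D, excluding D and M): {E, U}.
Backdoor paths from D to M:
  P1: D <- E -> U -> M
  P2: D <- E -> M
  P3: D <- E -> P <- U -> M
  P4: D <- U <- E -> M
  P5: D <- U -> M
  P6: D <- U -> P <- E -> M
The empty set is not sufficient: P1 (D <- E -> U -> M) has no collider blocking it and no conditioned non-collider, so it is open.
Try {E, U}:
  P1: blocked at fork node E ∈ conditioning set.
  P2: blocked at fork node E ∈ conditioning set.
  P3: blocked at fork node E ∈ conditioning set.
  P4: blocked at chain node U ∈ conditioning set.
  P5: blocked at fork node U ∈ conditioning set.
  P6: blocked at fork node U ∈ conditioning set.
{E, U} contains no descendant of D and blocks every backdoor path.
Every element of {E, U} is needed (dropping E leaves P2 open; dropping U leaves P5 open), so no proper subset is valid.
Among all size-2 subsets of the eligible variables, only {E, U} blocks every backdoor path, so it is the unique smallest valid adjustment set.

{E, U}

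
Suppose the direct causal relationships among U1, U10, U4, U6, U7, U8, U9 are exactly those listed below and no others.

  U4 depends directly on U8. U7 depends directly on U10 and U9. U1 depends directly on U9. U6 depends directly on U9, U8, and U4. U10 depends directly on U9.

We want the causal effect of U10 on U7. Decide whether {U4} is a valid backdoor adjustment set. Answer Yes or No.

Backdoor paths from U10 to U7 (paths whose first edge points into U10):
  P1: U10 <- U9 -> U7
Condition 1 (no descendant of U10 in the set): holds — descendants of U10 are {U7}; none are in {U4}.
Condition 2 (every backdoor path blocked by {U4}):
  P1: open — no interior node is in the conditioning set.
{U4} does not satisfy the backdoor criterion.

No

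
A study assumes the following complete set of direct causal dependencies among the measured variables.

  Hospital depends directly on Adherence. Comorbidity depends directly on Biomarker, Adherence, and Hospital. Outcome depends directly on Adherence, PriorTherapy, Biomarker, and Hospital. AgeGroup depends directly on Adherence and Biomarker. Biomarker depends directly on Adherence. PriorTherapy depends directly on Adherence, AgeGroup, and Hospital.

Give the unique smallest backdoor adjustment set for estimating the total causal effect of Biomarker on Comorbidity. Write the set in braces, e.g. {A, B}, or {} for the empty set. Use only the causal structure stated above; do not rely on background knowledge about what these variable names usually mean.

Variables eligible for adjustment (non-descendants of Biomarker, excluding Biomarker and Comorbidity): {Adherence, Hospital}.
Backdoor paths from Biomarker to Comorbidity:
  P1: Biomarker <- Adherence -> Hospital -> Comorbidity
  P2: Biomarker <- Adherence -> Comorbidity
  P3: Biomarker <- Adherence -> AgeGroup -> PriorTherapy <- Hospital -> Comorbidity
  P4: Biomarker <- Adherence -> AgeGroup -> PriorTherapy -> Outcome <- Hospital -> Comorbidity
  P5: Biomarker <- Adherence -> PriorTherapy <- Hospital -> Comorbidity
  P6: Biomarker <- Adherence -> PriorTherapy -> Outcome <- Hospital -> Comorbidity
  P7: Biomarker <- Adherence -> Outcome <- Hospital -> Comorbidity
  P8: Biomarker <- Adherence -> Outcome <- PriorTherapy <- Hospital -> Comorbidity
The empty set is not sufficient: P1 (Biomarker <- Adherence -> Hospital -> Comorbidity) has no collider blocking it and no conditioned non-collider, so it is open.
Try {Adherence}:
  P1: blocked at fork node Adherence ∈ conditioning set.
  P2: blocked at fork node Adherence ∈ conditioning set.
  P3: blocked at fork node Adherence ∈ conditioning set.
  P4: blocked at fork node Adherence ∈ conditioning set.
  P5: blocked at fork node Adherence ∈ conditioning set.
  P6: blocked at fork node Adherence ∈ conditioning set.
  P7: blocked at fork node Adherence ∈ conditioning set.
  P8: blocked at fork node Adherence ∈ conditioning set.
{Adherence} contains no descendant of Biomarker and blocks every backdoor path.
No other singleton works — e.g. {Hospital} leaves P2 open — so {Adherence} is the unique smallest valid adjustment set.

{Adherence}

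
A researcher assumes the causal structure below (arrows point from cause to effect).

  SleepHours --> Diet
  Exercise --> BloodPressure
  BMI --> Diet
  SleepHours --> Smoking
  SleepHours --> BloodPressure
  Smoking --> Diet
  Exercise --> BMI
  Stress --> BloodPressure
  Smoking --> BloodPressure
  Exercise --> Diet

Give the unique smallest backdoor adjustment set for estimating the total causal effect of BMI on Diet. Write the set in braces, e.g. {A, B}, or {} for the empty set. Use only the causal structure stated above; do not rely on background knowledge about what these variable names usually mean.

Variables eligible for adjustment (non-descendants of BMI, excluding BMI and Diet): {BloodPressure, Exercise, SleepHours, Smoking, Stress}.
Backdoor paths from BMI to Diet:
  P1: BMI <- Exercise -> BloodPressure <- SleepHours -> Smoking -> Diet
  P2: BMI <- Exercise -> BloodPressure <- SleepHours -> Diet
  P3: BMI <- Exercise -> BloodPressure <- Smoking <- SleepHours -> Diet
  P4: BMI <- Exercise -> BloodPressure <- Smoking -> Diet
  P5: BMI <- Exercise -> Diet
The empty set is not sufficient: P5 (BMI <- Exercise -> Diet) has no collider blocking it and no conditioned non-collider, so it is open.
Try {Exercise}:
  P1: blocked at fork node Exercise ∈ conditioning set.
  P2: blocked at fork node Exercise ∈ conditioning set.
  P3: blocked at fork node Exercise ∈ conditioning set.
  P4: blocked at fork node Exercise ∈ conditioning set.
  P5: blocked at fork node Exercise ∈ conditioning set.
{Exercise} contains no descendant of BMI and blocks every backdoor path.
No other singleton works — e.g. {SleepHours} leaves P5 open — so {Exercise} is the unique smallest valid adjustment set.

{Exercise}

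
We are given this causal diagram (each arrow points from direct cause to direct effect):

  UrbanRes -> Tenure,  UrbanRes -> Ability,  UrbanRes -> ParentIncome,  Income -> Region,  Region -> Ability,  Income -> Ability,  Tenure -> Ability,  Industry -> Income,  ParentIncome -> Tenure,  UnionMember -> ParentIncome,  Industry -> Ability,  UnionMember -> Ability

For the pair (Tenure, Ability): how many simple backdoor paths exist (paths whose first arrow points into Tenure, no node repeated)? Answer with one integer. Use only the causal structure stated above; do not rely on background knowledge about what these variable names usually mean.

A backdoor path from Tenure to Ability is any simple undirected path whose first edge points into Tenure (i.e. leaves Tenure via a parent).
Parents of Tenure: {ParentIncome, UrbanRes}.
Enumerating:
  P1: Tenure <- UrbanRes -> ParentIncome <- UnionMember -> Ability
  P2: Tenure <- UrbanRes -> Ability
  P3: Tenure <- ParentIncome <- UrbanRes -> Ability
  P4: Tenure <- ParentIncome <- UnionMember -> Ability
That exhausts the simple backdoor paths. Count: 4.

4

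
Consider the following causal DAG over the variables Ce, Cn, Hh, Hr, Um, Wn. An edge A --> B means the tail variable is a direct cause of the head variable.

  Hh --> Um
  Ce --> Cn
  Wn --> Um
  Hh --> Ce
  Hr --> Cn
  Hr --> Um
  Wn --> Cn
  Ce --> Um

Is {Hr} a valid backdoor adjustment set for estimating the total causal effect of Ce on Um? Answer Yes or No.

Backdoor paths from Ce to Um (paths whose first edge points into Ce):
  P1: Ce <- Hh -> Um
Condition 1 (no descendant of Ce in the set): holds — descendants of Ce are {Cn, Um}; none are in {Hr}.
Condition 2 (every backdoor path blocked by {Hr}):
  P1: open — no interior node is in the conditioning set.
{Hr} does not satisfy the backdoor criterion.

No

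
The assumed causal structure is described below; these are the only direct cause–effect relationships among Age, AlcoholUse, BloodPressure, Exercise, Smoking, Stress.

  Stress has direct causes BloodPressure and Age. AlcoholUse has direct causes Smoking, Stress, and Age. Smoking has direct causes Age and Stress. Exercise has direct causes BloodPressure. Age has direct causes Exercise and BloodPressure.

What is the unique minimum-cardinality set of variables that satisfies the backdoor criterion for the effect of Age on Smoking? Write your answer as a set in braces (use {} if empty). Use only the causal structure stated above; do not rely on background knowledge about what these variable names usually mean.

{BloodPressure}

Variables eligible for adjustment (non-descendants of Age, excluding Age and Smoking): {BloodPressure, Exercise}.
Backdoor paths from Age to Smoking:
  P1: Age <- BloodPressure -> Stress -> Smoking
  P2: Age <- BloodPressure -> Stress -> AlcoholUse <- Smoking
  P3: Age <- Exercise <- BloodPressure -> Stress -> Smoking
  P4: Age <- Exercise <- BloodPressure -> Stress -> AlcoholUse <- Smoking
The empty set is not sufficient: P1 (Age <- BloodPressure -> Stress -> Smoking) has no collider blocking it and no conditioned non-collider, so it is open.
Try {BloodPressure}:
  P1: blocked at fork node BloodPressure ∈ conditioning set.
  P2: blocked at fork node BloodPressure ∈ conditioning set.
  P3: blocked at fork node BloodPressure ∈ conditioning set.
  P4: blocked at fork node BloodPressure ∈ conditioning set.
{BloodPressure} contains no descendant of Age and blocks every backdoor path.
No other singleton works — e.g. {Exercise} leaves P1 open — so {BloodPressure} is the unique smallest valid adjustment set.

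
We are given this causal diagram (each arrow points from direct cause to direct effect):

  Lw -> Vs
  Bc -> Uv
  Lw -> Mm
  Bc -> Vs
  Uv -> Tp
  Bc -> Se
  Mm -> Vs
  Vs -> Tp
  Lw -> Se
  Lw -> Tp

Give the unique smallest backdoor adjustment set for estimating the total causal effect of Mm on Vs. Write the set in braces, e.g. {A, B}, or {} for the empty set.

{Lw}

Variables eligible for adjustment (non-descendants of Mm, excluding Mm and Vs): {Bc, Lw, Se, Uv}.
Backdoor paths from Mm to Vs:
  P1: Mm <- Lw -> Se <- Bc -> Uv -> Tp <- Vs
  P2: Mm <- Lw -> Se <- Bc -> Vs
  P3: Mm <- Lw -> Vs
  P4: Mm <- Lw -> Tp <- Uv <- Bc -> Vs
  P5: Mm <- Lw -> Tp <- Vs
The empty set is not sufficient: P3 (Mm <- Lw -> Vs) has no collider blocking it and no conditioned non-collider, so it is open.
Try {Lw}:
  P1: blocked at fork node Lw ∈ conditioning set.
  P2: blocked at fork node Lw ∈ conditioning set.
  P3: blocked at fork node Lw ∈ conditioning set.
  P4: blocked at fork node Lw ∈ conditioning set.
  P5: blocked at fork node Lw ∈ conditioning set.
{Lw} contains no descendant of Mm and blocks every backdoor path.
No other singleton works — e.g. {Bc} leaves P3 open — so {Lw} is the unique smallest valid adjustment set.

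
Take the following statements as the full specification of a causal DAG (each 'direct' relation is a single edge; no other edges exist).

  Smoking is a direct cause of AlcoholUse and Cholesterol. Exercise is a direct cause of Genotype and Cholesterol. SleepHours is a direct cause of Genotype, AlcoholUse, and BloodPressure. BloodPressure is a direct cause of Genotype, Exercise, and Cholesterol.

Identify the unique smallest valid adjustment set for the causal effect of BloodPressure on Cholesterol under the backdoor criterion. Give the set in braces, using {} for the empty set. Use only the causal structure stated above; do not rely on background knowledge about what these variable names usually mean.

{}

Variables eligible for adjustment (non-descendants of BloodPressure, excluding BloodPressure and Cholesterol): {AlcoholUse, SleepHours, Smoking}.
Backdoor paths from BloodPressure to Cholesterol:
  P1: BloodPressure <- SleepHours -> AlcoholUse <- Smoking -> Cholesterol
  P2: BloodPressure <- SleepHours -> Genotype <- Exercise -> Cholesterol
Each backdoor path contains an unconditioned collider, so every path is already blocked with the empty conditioning set:
  P1: blocked at collider AlcoholUse (neither it nor any descendant is in the conditioning set).
  P2: blocked at collider Genotype (neither it nor any descendant is in the conditioning set).
The empty set is therefore the unique smallest valid set.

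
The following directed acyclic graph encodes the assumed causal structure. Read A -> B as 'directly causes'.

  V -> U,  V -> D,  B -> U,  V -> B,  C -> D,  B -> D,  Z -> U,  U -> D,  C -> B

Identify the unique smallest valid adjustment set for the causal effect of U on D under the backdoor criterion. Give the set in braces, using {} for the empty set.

{B, V}

Variables eligible for adjustment (non-descendants of U, excluding U and D): {B, C, V, Z}.
Backdoor paths from U to D:
  P1: U <- V -> B <- C -> D
  P2: U <- V -> B -> D
  P3: U <- V -> D
  P4: U <- B <- C -> D
  P5: U <- B <- V -> D
  P6: U <- B -> D
The empty set is not sufficient: P2 (U <- V -> B -> D) has no collider blocking it and no conditioned non-collider, so it is open.
Try {B, V}:
  P1: blocked at fork node V ∈ conditioning set.
  P2: blocked at fork node V ∈ conditioning set.
  P3: blocked at fork node V ∈ conditioning set.
  P4: blocked at chain node B ∈ conditioning set.
  P5: blocked at chain node B ∈ conditioning set.
  P6: blocked at fork node B ∈ conditioning set.
{B, V} contains no descendant of U and blocks every backdoor path.
Every element of {B, V} is needed (dropping B leaves P4 open; dropping V leaves P1 open), so no proper subset is valid.
Among all size-2 subsets of the eligible variables, only {B, V} blocks every backdoor path, so it is the unique smallest valid adjustment set.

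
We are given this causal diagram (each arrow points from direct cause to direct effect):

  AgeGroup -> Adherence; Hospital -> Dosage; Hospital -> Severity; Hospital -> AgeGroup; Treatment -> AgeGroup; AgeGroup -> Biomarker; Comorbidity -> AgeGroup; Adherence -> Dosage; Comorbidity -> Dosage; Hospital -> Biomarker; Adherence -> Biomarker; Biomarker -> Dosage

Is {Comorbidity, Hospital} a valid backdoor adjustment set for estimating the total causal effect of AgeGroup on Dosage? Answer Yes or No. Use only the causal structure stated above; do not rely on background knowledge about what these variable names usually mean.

Backdoor paths from AgeGroup to Dosage (paths whose first edge points into AgeGroup):
  P1: AgeGroup <- Comorbidity -> Dosage
  P2: AgeGroup <- Hospital -> Biomarker <- Adherence -> Dosage
  P3: AgeGroup <- Hospital -> Biomarker -> Dosage
  P4: AgeGroup <- Hospital -> Dosage
Condition 1 (no descendant of AgeGroup in the set): holds — descendants of AgeGroup are {Adherence, Biomarker, Dosage}; none are in {Comorbidity, Hospital}.
Condition 2 (every backdoor path blocked by {Comorbidity, Hospital}):
  P1: blocked at fork node Comorbidity ∈ conditioning set.
  P2: blocked at fork node Hospital ∈ conditioning set.
  P3: blocked at fork node Hospital ∈ conditioning set.
  P4: blocked at fork node Hospital ∈ conditioning set.
{Comorbidity, Hospital} satisfies the backdoor criterion.

Yes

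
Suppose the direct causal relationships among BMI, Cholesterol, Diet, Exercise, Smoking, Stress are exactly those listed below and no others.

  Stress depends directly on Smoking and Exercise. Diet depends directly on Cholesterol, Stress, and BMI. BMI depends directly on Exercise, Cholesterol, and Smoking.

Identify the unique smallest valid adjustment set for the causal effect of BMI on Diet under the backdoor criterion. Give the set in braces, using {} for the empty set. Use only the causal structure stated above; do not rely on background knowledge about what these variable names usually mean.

Variables eligible for adjustment (non-descendants of BMI, excluding BMI and Diet): {Cholesterol, Exercise, Smoking, Stress}.
Backdoor paths from BMI to Diet:
  P1: BMI <- Cholesterol -> Diet
  P2: BMI <- Smoking -> Stress -> Diet
  P3: BMI <- Exercise -> Stress -> Diet
The empty set is not sufficient: P1 (BMI <- Cholesterol -> Diet) has no collider blocking it and no conditioned non-collider, so it is open.
Try {Cholesterol, Stress}:
  P1: blocked at fork node Cholesterol ∈ conditioning set.
  P2: blocked at chain node Stress ∈ conditioning set.
  P3: blocked at chain node Stress ∈ conditioning set.
{Cholesterol, Stress} contains no descendant of BMI and blocks every backdoor path.
Every element of {Cholesterol, Stress} is needed (dropping Cholesterol leaves P1 open; dropping Stress leaves P2 open), so no proper subset is valid.
Among all size-2 subsets of the eligible variables, only {Cholesterol, Stress} blocks every backdoor path, so it is the unique smallest valid adjustment set.

{Cholesterol, Stress}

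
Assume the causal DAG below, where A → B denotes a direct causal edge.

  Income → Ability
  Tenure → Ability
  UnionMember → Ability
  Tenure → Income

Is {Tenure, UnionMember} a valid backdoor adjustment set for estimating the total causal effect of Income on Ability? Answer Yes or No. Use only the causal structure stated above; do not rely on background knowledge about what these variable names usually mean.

Backdoor paths from Income to Ability (paths whose first edge points into Income):
  P1: Income <- Tenure -> Ability
Condition 1 (no descendant of Income in the set): holds — descendants of Income are {Ability}; none are in {Tenure, UnionMember}.
Condition 2 (every backdoor path blocked by {Tenure, UnionMember}):
  P1: blocked at fork node Tenure ∈ conditioning set.
{Tenure, UnionMember} satisfies the backdoor criterion.

Yes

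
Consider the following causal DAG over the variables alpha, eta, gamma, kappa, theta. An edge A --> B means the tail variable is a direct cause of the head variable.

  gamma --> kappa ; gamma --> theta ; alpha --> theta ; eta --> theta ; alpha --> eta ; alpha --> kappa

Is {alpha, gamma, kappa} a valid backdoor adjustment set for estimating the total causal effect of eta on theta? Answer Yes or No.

Backdoor paths from eta to theta (paths whose first edge points into eta):
  P1: eta <- alpha -> theta
  P2: eta <- alpha -> kappa <- gamma -> theta
Condition 1 (no descendant of eta in the set): holds — descendants of eta are {theta}; none are in {alpha, gamma, kappa}.
Condition 2 (every backdoor path blocked by {alpha, gamma, kappa}):
  P1: blocked at fork node alpha ∈ conditioning set.
  P2: blocked at fork node alpha ∈ conditioning set.
{alpha, gamma, kappa} satisfies the backdoor criterion.

Yes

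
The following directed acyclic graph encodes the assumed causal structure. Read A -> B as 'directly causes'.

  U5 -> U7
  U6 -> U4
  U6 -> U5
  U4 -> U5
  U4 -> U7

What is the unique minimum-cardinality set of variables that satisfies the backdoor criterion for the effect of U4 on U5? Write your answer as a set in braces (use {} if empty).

{U6}

Variables eligible for adjustment (non-descendants of U4, excluding U4 and U5): {U6}.
Backdoor paths from U4 to U5:
  P1: U4 <- U6 -> U5
The empty set is not sufficient: P1 (U4 <- U6 -> U5) has no collider blocking it and no conditioned non-collider, so it is open.
Try {U6}:
  P1: blocked at fork node U6 ∈ conditioning set.
{U6} contains no descendant of U4 and blocks every backdoor path.
{U6} is the unique smallest valid adjustment set.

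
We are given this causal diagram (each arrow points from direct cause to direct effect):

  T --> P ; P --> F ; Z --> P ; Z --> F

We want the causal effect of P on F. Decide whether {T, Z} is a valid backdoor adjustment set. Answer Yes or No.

Backdoor paths from P to F (paths whose first edge points into P):
  P1: P <- Z -> F
Condition 1 (no descendant of P in the set): holds — descendants of P are {F}; none are in {T, Z}.
Condition 2 (every backdoor path blocked by {T, Z}):
  P1: blocked at fork node Z ∈ conditioning set.
{T, Z} satisfies the backdoor criterion.

Yes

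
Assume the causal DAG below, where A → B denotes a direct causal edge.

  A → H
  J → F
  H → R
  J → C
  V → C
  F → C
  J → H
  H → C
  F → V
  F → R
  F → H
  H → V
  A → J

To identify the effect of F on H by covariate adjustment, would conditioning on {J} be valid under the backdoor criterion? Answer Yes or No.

Yes

Backdoor paths from F to H (paths whose first edge points into F):
  P1: F <- J <- A -> H
  P2: F <- J -> H
  P3: F <- J -> C <- H
  P4: F <- J -> C <- V <- H
Condition 1 (no descendant of F in the set): holds — descendants of F are {C, H, R, V}; none are in {J}.
Condition 2 (every backdoor path blocked by {J}):
  P1: blocked at chain node J ∈ conditioning set.
  P2: blocked at fork node J ∈ conditioning set.
  P3: blocked at fork node J ∈ conditioning set.
  P4: blocked at fork node J ∈ conditioning set.
{J} satisfies the backdoor criterion.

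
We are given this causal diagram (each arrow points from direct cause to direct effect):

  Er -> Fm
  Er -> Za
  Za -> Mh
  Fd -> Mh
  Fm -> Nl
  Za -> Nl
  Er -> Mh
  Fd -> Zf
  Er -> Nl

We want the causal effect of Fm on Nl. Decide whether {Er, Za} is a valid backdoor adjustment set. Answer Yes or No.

Backdoor paths from Fm to Nl (paths whose first edge points into Fm):
  P1: Fm <- Er -> Za -> Nl
  P2: Fm <- Er -> Nl
  P3: Fm <- Er -> Mh <- Za -> Nl
Condition 1 (no descendant of Fm in the set): holds — descendants of Fm are {Nl}; none are in {Er, Za}.
Condition 2 (every backdoor path blocked by {Er, Za}):
  P1: blocked at fork node Er ∈ conditioning set.
  P2: blocked at fork node Er ∈ conditioning set.
  P3: blocked at fork node Er ∈ conditioning set.
{Er, Za} satisfies the backdoor criterion.

Yes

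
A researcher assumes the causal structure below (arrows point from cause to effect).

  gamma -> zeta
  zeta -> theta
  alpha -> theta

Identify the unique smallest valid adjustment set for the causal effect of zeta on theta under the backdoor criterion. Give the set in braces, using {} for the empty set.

{}

Variables eligible for adjustment (non-descendants of zeta, excluding zeta and theta): {alpha, gamma}.
Backdoor paths from zeta to theta:
  (none)
With no backdoor paths the empty set already satisfies the criterion, and it is trivially minimal.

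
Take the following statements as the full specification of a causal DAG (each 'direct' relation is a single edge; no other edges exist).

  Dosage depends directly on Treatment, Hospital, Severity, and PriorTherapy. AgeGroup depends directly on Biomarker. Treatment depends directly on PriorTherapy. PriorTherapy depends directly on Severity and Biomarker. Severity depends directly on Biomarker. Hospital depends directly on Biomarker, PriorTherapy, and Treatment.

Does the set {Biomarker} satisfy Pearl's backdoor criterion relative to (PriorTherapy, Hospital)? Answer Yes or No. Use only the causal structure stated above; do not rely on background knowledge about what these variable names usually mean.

Yes

Backdoor paths from PriorTherapy to Hospital (paths whose first edge points into PriorTherapy):
  P1: PriorTherapy <- Biomarker -> Severity -> Dosage <- Treatment -> Hospital
  P2: PriorTherapy <- Biomarker -> Severity -> Dosage <- Hospital
  P3: PriorTherapy <- Biomarker -> Hospital
  P4: PriorTherapy <- Severity <- Biomarker -> Hospital
  P5: PriorTherapy <- Severity -> Dosage <- Treatment -> Hospital
  P6: PriorTherapy <- Severity -> Dosage <- Hospital
Condition 1 (no descendant of PriorTherapy in the set): holds — descendants of PriorTherapy are {Dosage, Hospital, Treatment}; none are in {Biomarker}.
Condition 2 (every backdoor path blocked by {Biomarker}):
  P1: blocked at fork node Biomarker ∈ conditioning set.
  P2: blocked at fork node Biomarker ∈ conditioning set.
  P3: blocked at fork node Biomarker ∈ conditioning set.
  P4: blocked at fork node Biomarker ∈ conditioning set.
  P5: blocked at collider Dosage (neither it nor any descendant is in the conditioning set).
  P6: blocked at collider Dosage (neither it nor any descendant is in the conditioning set).
{Biomarker} satisfies the backdoor criterion.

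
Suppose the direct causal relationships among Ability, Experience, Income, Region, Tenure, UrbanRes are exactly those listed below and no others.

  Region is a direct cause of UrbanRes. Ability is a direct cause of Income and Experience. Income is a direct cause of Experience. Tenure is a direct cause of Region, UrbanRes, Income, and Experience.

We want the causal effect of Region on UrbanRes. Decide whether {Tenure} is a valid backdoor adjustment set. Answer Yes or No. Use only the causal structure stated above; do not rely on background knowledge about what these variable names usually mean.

Yes

Backdoor paths from Region to UrbanRes (paths whose first edge points into Region):
  P1: Region <- Tenure -> UrbanRes
Condition 1 (no descendant of Region in the set): holds — descendants of Region are {UrbanRes}; none are in {Tenure}.
Condition 2 (every backdoor path blocked by {Tenure}):
  P1: blocked at fork node Tenure ∈ conditioning set.
{Tenure} satisfies the backdoor criterion.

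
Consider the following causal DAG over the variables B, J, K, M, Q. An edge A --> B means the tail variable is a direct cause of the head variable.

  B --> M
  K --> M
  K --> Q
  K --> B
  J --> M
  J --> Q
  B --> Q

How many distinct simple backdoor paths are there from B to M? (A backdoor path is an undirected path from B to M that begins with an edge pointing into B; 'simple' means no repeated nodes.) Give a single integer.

2

A backdoor path from B to M is any simple undirected path whose first edge points into B (i.e. leaves B via a parent).
Parents of B: {K}.
Enumerating:
  P1: B <- K -> M
  P2: B <- K -> Q <- J -> M
That exhausts the simple backdoor paths. Count: 2.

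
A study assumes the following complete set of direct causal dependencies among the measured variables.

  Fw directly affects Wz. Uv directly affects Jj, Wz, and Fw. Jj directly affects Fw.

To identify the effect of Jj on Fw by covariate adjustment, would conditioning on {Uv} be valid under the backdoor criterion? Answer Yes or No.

Backdoor paths from Jj to Fw (paths whose first edge points into Jj):
  P1: Jj <- Uv -> Fw
  P2: Jj <- Uv -> Wz <- Fw
Condition 1 (no descendant of Jj in the set): holds — descendants of Jj are {Fw, Wz}; none are in {Uv}.
Condition 2 (every backdoor path blocked by {Uv}):
  P1: blocked at fork node Uv ∈ conditioning set.
  P2: blocked at fork node Uv ∈ conditioning set.
{Uv} satisfies the backdoor criterion.

Yes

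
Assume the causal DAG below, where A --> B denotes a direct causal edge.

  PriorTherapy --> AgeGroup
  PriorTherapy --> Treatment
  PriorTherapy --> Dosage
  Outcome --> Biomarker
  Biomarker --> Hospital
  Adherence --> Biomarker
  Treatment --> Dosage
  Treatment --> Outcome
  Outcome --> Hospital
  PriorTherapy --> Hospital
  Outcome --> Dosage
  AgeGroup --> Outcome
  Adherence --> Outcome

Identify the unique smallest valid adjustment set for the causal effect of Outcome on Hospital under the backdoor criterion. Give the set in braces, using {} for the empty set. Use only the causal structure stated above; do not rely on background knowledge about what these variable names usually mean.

{Adherence, PriorTherapy}

Variables eligible for adjustment (non-descendants of Outcome, excluding Outcome and Hospital): {Adherence, AgeGroup, PriorTherapy, Treatment}.
Backdoor paths from Outcome to Hospital:
  P1: Outcome <- Treatment <- PriorTherapy -> Hospital
  P2: Outcome <- Treatment -> Dosage <- PriorTherapy -> Hospital
  P3: Outcome <- Adherence -> Biomarker -> Hospital
  P4: Outcome <- AgeGroup <- PriorTherapy -> Hospital
The empty set is not sufficient: P1 (Outcome <- Treatment <- PriorTherapy -> Hospital) has no collider blocking it and no conditioned non-collider, so it is open.
Try {Adherence, PriorTherapy}:
  P1: blocked at fork node PriorTherapy ∈ conditioning set.
  P2: blocked at collider Dosage (neither it nor any descendant is in the conditioning set).
  P3: blocked at fork node Adherence ∈ conditioning set.
  P4: blocked at fork node PriorTherapy ∈ conditioning set.
{Adherence, PriorTherapy} contains no descendant of Outcome and blocks every backdoor path.
Every element of {Adherence, PriorTherapy} is needed (dropping Adherence leaves P3 open; dropping PriorTherapy leaves P1 open), so no proper subset is valid.
Among all size-2 subsets of the eligible variables, only {Adherence, PriorTherapy} blocks every backdoor path, so it is the unique smallest valid adjustment set.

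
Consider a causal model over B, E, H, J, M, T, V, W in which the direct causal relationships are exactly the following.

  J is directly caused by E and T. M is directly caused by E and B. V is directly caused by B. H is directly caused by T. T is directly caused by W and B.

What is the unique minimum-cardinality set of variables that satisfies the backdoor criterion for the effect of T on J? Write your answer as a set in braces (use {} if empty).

Variables eligible for adjustment (non-descendants of T, excluding T and J): {B, E, M, V, W}.
Backdoor paths from T to J:
  P1: T <- B -> M <- E -> J
Each backdoor path contains an unconditioned collider, so every path is already blocked with the empty conditioning set:
  P1: blocked at collider M (neither it nor any descendant is in the conditioning set).
The empty set is therefore the unique smallest valid set.

{}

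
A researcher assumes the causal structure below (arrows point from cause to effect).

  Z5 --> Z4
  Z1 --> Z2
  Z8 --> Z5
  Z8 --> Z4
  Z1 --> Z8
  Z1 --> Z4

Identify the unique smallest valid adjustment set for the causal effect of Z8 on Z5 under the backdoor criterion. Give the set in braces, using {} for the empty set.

{}

Variables eligible for adjustment (non-descendants of Z8, excluding Z8 and Z5): {Z1, Z2}.
Backdoor paths from Z8 to Z5:
  P1: Z8 <- Z1 -> Z4 <- Z5
Each backdoor path contains an unconditioned collider, so every path is already blocked with the empty conditioning set:
  P1: blocked at collider Z4 (neither it nor any descendant is in the conditioning set).
The empty set is therefore the unique smallest valid set.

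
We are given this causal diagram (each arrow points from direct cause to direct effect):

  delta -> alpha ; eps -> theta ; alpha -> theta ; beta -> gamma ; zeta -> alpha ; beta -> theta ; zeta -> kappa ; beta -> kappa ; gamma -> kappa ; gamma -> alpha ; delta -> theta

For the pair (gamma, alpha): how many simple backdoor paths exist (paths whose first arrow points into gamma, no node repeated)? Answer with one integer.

A backdoor path from gamma to alpha is any simple undirected path whose first edge points into gamma (i.e. leaves gamma via a parent).
Parents of gamma: {beta}.
Enumerating:
  P1: gamma <- beta -> kappa <- zeta -> alpha
  P2: gamma <- beta -> theta <- delta -> alpha
  P3: gamma <- beta -> theta <- alpha
That exhausts the simple backdoor paths. Count: 3.

3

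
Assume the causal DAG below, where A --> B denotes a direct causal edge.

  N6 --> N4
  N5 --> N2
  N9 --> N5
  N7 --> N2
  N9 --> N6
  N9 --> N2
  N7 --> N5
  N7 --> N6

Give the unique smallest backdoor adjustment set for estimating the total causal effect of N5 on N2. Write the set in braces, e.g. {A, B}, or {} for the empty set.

Variables eligible for adjustment (non-descendants of N5, excluding N5 and N2): {N4, N6, N7, N9}.
Backdoor paths from N5 to N2:
  P1: N5 <- N9 -> N2
  P2: N5 <- N9 -> N6 <- N7 -> N2
  P3: N5 <- N7 -> N2
  P4: N5 <- N7 -> N6 <- N9 -> N2
The empty set is not sufficient: P1 (N5 <- N9 -> N2) has no collider blocking it and no conditioned non-collider, so it is open.
Try {N7, N9}:
  P1: blocked at fork node N9 ∈ conditioning set.
  P2: blocked at fork node N9 ∈ conditioning set.
  P3: blocked at fork node N7 ∈ conditioning set.
  P4: blocked at fork node N7 ∈ conditioning set.
{N7, N9} contains no descendant of N5 and blocks every backdoor path.
Every element of {N7, N9} is needed (dropping N7 leaves P3 open; dropping N9 leaves P1 open), so no proper subset is valid.
Among all size-2 subsets of the eligible variables, only {N7, N9} blocks every backdoor path, so it is the unique smallest valid adjustment set.

{N7, N9}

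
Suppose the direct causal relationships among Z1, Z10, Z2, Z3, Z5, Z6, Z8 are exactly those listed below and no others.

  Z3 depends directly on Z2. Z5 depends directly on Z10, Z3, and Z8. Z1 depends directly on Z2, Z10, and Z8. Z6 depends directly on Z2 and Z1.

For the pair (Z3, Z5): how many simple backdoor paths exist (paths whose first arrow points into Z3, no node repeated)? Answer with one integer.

A backdoor path from Z3 to Z5 is any simple undirected path whose first edge points into Z3 (i.e. leaves Z3 via a parent).
Parents of Z3: {Z2}.
Enumerating:
  P1: Z3 <- Z2 -> Z1 <- Z10 -> Z5
  P2: Z3 <- Z2 -> Z1 <- Z8 -> Z5
  P3: Z3 <- Z2 -> Z6 <- Z1 <- Z10 -> Z5
  P4: Z3 <- Z2 -> Z6 <- Z1 <- Z8 -> Z5
That exhausts the simple backdoor paths. Count: 4.

4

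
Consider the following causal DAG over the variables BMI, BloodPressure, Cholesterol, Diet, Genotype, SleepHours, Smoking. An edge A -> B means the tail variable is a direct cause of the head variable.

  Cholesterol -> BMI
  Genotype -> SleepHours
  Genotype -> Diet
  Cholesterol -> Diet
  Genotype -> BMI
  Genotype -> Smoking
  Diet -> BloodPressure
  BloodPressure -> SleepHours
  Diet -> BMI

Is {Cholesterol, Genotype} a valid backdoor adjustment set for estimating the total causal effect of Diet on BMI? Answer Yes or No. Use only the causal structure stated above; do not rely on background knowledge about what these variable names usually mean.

Backdoor paths from Diet to BMI (paths whose first edge points into Diet):
  P1: Diet <- Cholesterol -> BMI
  P2: Diet <- Genotype -> BMI
Condition 1 (no descendant of Diet in the set): holds — descendants of Diet are {BMI, BloodPressure, SleepHours}; none are in {Cholesterol, Genotype}.
Condition 2 (every backdoor path blocked by {Cholesterol, Genotype}):
  P1: blocked at fork node Cholesterol ∈ conditioning set.
  P2: blocked at fork node Genotype ∈ conditioning set.
{Cholesterol, Genotype} satisfies the backdoor criterion.

Yes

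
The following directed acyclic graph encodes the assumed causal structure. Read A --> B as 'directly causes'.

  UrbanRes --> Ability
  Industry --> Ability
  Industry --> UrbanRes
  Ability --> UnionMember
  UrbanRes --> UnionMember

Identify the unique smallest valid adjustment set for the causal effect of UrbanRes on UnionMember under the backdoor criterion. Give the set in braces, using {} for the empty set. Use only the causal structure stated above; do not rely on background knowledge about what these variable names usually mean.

{Industry}

Variables eligible for adjustment (non-descendants of UrbanRes, excluding UrbanRes and UnionMember): {Industry}.
Backdoor paths from UrbanRes to UnionMember:
  P1: UrbanRes <- Industry -> Ability -> UnionMember
The empty set is not sufficient: P1 (UrbanRes <- Industry -> Ability -> UnionMember) has no collider blocking it and no conditioned non-collider, so it is open.
Try {Industry}:
  P1: blocked at fork node Industry ∈ conditioning set.
{Industry} contains no descendant of UrbanRes and blocks every backdoor path.
{Industry} is the unique smallest valid adjustment set.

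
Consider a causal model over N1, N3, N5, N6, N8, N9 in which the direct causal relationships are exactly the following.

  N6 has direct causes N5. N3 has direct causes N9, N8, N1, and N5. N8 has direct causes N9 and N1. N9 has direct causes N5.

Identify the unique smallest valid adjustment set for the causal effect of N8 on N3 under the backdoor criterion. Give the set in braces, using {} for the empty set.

{N1, N9}

Variables eligible for adjustment (non-descendants of N8, excluding N8 and N3): {N1, N5, N6, N9}.
Backdoor paths from N8 to N3:
  P1: N8 <- N1 -> N3
  P2: N8 <- N9 <- N5 -> N3
  P3: N8 <- N9 -> N3
The empty set is not sufficient: P1 (N8 <- N1 -> N3) has no collider blocking it and no conditioned non-collider, so it is open.
Try {N1, N9}:
  P1: blocked at fork node N1 ∈ conditioning set.
  P2: blocked at chain node N9 ∈ conditioning set.
  P3: blocked at fork node N9 ∈ conditioning set.
{N1, N9} contains no descendant of N8 and blocks every backdoor path.
Every element of {N1, N9} is needed (dropping N1 leaves P1 open; dropping N9 leaves P2 open), so no proper subset is valid.
Among all size-2 subsets of the eligible variables, only {N1, N9} blocks every backdoor path, so it is the unique smallest valid adjustment set.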